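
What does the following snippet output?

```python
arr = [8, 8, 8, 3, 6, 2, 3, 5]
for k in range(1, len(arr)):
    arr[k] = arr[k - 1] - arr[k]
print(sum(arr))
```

-96

k=1: arr[1] = 8-8 = 0 → [8, 0, 8, 3, 6, 2, 3, 5]
k=2: arr[2] = 0-8 = -8 → [8, 0, -8, 3, 6, 2, 3, 5]
k=3: arr[3] = (-8)-3 = -11 → [8, 0, -8, -11, 6, 2, 3, 5]
k=4: arr[4] = (-11)-6 = -17 → [8, 0, -8, -11, -17, 2, 3, 5]
k=5: arr[5] = (-17)-2 = -19 → [8, 0, -8, -11, -17, -19, 3, 5]
k=6: arr[6] = (-19)-3 = -22 → [8, 0, -8, -11, -17, -19, -22, 5]
k=7: arr[7] = (-22)-5 = -27 → [8, 0, -8, -11, -17, -19, -22, -27]
sum = -96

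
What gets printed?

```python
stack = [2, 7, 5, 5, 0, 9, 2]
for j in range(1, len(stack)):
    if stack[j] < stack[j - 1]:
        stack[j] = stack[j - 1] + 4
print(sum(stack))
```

104

j=1: 7>=2, unchanged → [2, 7, 5, 5, 0, 9, 2]
j=2: 5<7, stack[2] = 7+4 = 11 → [2, 7, 11, 5, 0, 9, 2]
j=3: 5<11, stack[3] = 11+4 = 15 → [2, 7, 11, 15, 0, 9, 2]
j=4: 0<15, stack[4] = 15+4 = 19 → [2, 7, 11, 15, 19, 9, 2]
j=5: 9<19, stack[5] = 19+4 = 23 → [2, 7, 11, 15, 19, 23, 2]
j=6: 2<23, stack[6] = 23+4 = 27 → [2, 7, 11, 15, 19, 23, 27]
sum = 104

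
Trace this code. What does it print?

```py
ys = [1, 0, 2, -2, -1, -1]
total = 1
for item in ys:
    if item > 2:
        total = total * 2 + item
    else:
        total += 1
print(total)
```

7

item=1: not >2, total = 1+1 = 2
item=0: not >2, total = 2+1 = 3
item=2: not >2, total = 3+1 = 4
item=-2: not >2, total = 4+1 = 5
item=-1: not >2, total = 5+1 = 6
item=-1: not >2, total = 6+1 = 7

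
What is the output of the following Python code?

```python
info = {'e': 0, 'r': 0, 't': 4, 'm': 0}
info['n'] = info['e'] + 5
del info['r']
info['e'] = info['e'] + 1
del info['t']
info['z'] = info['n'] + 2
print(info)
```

info['n'] = info['e']+5 = 5 → {'e': 0, 'r': 0, 't': 4, 'm': 0, 'n': 5}
del 'r' → {'e': 0, 't': 4, 'm': 0, 'n': 5}
info['e'] = info['e']+1 = 1 → {'e': 1, 't': 4, 'm': 0, 'n': 5}
del 't' → {'e': 1, 'm': 0, 'n': 5}
info['z'] = info['n']+2 = 7 → {'e': 1, 'm': 0, 'n': 5, 'z': 7}

{'e': 1, 'm': 0, 'n': 5, 'z': 7}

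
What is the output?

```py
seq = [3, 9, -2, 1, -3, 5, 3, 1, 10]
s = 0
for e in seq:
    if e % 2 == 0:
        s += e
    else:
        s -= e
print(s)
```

-11

e=3: not even, s = 0-3 = -3
e=9: not even, s = (-3)-9 = -12
e=-2: even, s = (-12)+(-2) = -14
e=1: not even, s = (-14)-1 = -15
e=-3: not even, s = (-15)-(-3) = -12
e=5: not even, s = (-12)-5 = -17
e=3: not even, s = (-17)-3 = -20
e=1: not even, s = (-20)-1 = -21
e=10: even, s = (-21)+10 = -11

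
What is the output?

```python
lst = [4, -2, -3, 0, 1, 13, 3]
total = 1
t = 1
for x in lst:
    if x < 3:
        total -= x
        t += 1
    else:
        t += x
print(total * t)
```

125

x=4: not <3; t=5
x=-2: <3, total = 1-(-2) = 3; t=6
x=-3: <3, total = 3-(-3) = 6; t=7
x=0: <3, total = 6-0 = 6; t=8
x=1: <3, total = 6-1 = 5; t=9
x=13: not <3; t=22
x=3: not <3; t=25
total*t = 5*25 = 125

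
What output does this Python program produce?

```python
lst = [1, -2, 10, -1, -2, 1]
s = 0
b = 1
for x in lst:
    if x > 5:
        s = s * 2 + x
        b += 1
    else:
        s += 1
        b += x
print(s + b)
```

16

x=1: not >5, s = 0+1 = 1; b=2
x=-2: not >5, s = 1+1 = 2; b=0
x=10: >5, s = 2*2+10 = 14; b=1
x=-1: not >5, s = 14+1 = 15; b=0
x=-2: not >5, s = 15+1 = 16; b=-2
x=1: not >5, s = 16+1 = 17; b=-1
s+b = 17+(-1) = 16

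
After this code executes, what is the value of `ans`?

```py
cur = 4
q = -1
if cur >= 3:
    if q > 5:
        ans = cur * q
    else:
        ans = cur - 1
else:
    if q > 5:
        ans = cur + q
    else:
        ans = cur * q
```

cur=4, q=-1
cur >= 3 is True; q > 5 is False
→ ans = cur - 1 = 3

3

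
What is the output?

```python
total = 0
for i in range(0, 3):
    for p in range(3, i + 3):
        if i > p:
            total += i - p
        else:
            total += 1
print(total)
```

i=1,p=3: not 1>3, total = 0+1 = 1
i=2,p=3: not 2>3, total = 1+1 = 2
i=2,p=4: not 2>4, total = 2+1 = 3

3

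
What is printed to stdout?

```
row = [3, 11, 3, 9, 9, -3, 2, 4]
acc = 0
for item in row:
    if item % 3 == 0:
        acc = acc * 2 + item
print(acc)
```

item=3: %3==0, acc = 0*2+3 = 3
item=11: not %3==0
item=3: %3==0, acc = 3*2+3 = 9
item=9: %3==0, acc = 9*2+9 = 27
item=9: %3==0, acc = 27*2+9 = 63
item=-3: %3==0, acc = 63*2+(-3) = 123
item=2: not %3==0
item=4: not %3==0

123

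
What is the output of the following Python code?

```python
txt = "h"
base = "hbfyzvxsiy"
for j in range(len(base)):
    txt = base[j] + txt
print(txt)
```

yisxvzyfbhh

j=0: prepend 'h' → 'hh'
j=1: prepend 'b' → 'bhh'
j=2: prepend 'f' → 'fbhh'
j=3: prepend 'y' → 'yfbhh'
j=4: prepend 'z' → 'zyfbhh'
j=5: prepend 'v' → 'vzyfbhh'
j=6: prepend 'x' → 'xvzyfbhh'
j=7: prepend 's' → 'sxvzyfbhh'
j=8: prepend 'i' → 'isxvzyfbhh'
j=9: prepend 'y' → 'yisxvzyfbhh'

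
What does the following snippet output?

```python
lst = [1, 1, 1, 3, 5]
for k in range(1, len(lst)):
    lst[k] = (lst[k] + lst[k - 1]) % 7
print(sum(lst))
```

k=1: lst[1] = (1+1)%7 = 2 → [1, 2, 1, 3, 5]
k=2: lst[2] = (1+2)%7 = 3 → [1, 2, 3, 3, 5]
k=3: lst[3] = (3+3)%7 = 6 → [1, 2, 3, 6, 5]
k=4: lst[4] = (5+6)%7 = 4 → [1, 2, 3, 6, 4]
sum = 16

16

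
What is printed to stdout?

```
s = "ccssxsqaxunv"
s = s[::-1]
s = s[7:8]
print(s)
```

x

reverse → 'vnuxaqsxsscc'
slice [7:8] → 'x'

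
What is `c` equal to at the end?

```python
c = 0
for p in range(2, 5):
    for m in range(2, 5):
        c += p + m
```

p=2,m=2: c = 0+4 = 4
p=2,m=3: c = 4+5 = 9
p=2,m=4: c = 9+6 = 15
p=3,m=2: c = 15+5 = 20
p=3,m=3: c = 20+6 = 26
p=3,m=4: c = 26+7 = 33
p=4,m=2: c = 33+6 = 39
p=4,m=3: c = 39+7 = 46
p=4,m=4: c = 46+8 = 54

54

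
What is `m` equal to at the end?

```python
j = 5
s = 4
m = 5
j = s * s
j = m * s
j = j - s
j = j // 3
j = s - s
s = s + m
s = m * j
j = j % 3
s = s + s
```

j = 4*4 = 16
j = 5*4 = 20
j = 20-4 = 16
j = 16//3 = 5
j = 4-4 = 0
s = 4+5 = 9
s = 5*0 = 0
j = 0%3 = 0
s = 0+0 = 0

5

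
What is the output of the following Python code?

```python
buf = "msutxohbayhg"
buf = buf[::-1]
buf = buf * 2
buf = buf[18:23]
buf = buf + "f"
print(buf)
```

oxtusf

reverse → 'ghyabhoxtusm'
repeat ×2 → 'ghyabhoxtusmghyabhoxtusm'
slice [18:23] → 'oxtus'
+ 'f' → 'oxtusf'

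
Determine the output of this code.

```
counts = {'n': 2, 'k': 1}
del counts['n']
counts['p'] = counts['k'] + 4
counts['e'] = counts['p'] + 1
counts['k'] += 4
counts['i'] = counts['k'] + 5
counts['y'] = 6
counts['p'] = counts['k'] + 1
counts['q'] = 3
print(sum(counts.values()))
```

del 'n' → {'k': 1}
counts['p'] = counts['k']+4 = 5 → {'k': 1, 'p': 5}
counts['e'] = counts['p']+1 = 6 → {'k': 1, 'p': 5, 'e': 6}
counts['k'] = 1+4 = 5 → {'k': 5, 'p': 5, 'e': 6}
counts['i'] = counts['k']+5 = 10 → {'k': 5, 'p': 5, 'e': 6, 'i': 10}
counts['y'] = 6 → {'k': 5, 'p': 5, 'e': 6, 'i': 10, 'y': 6}
counts['p'] = counts['k']+1 = 6 → {'k': 5, 'p': 6, 'e': 6, 'i': 10, 'y': 6}
counts['q'] = 3 → {'k': 5, 'p': 6, 'e': 6, 'i': 10, 'y': 6, 'q': 3}
sum of values = 36

36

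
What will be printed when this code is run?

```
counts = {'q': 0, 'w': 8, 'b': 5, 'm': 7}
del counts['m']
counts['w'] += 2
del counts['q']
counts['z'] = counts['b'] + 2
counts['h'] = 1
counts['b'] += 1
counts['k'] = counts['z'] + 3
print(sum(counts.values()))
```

del 'm' → {'q': 0, 'w': 8, 'b': 5}
counts['w'] = 8+2 = 10 → {'q': 0, 'w': 10, 'b': 5}
del 'q' → {'w': 10, 'b': 5}
counts['z'] = counts['b']+2 = 7 → {'w': 10, 'b': 5, 'z': 7}
counts['h'] = 1 → {'w': 10, 'b': 5, 'z': 7, 'h': 1}
counts['b'] = 5+1 = 6 → {'w': 10, 'b': 6, 'z': 7, 'h': 1}
counts['k'] = counts['z']+3 = 10 → {'w': 10, 'b': 6, 'z': 7, 'h': 1, 'k': 10}
sum of values = 34

34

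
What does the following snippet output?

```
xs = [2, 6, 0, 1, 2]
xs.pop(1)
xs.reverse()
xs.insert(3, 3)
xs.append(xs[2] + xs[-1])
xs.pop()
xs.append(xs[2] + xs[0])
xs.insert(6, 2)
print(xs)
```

pop(1) removes 6 → [2, 0, 1, 2]
reverse → [2, 1, 0, 2]
insert 3 at 3 → [2, 1, 0, 3, 2]
append xs[2]+xs[-1] = 0+2 = 2 → [2, 1, 0, 3, 2, 2]
pop() removes 2 → [2, 1, 0, 3, 2]
append xs[2]+xs[0] = 0+2 = 2 → [2, 1, 0, 3, 2, 2]
insert 2 at 6 → [2, 1, 0, 3, 2, 2, 2]

[2, 1, 0, 3, 2, 2, 2]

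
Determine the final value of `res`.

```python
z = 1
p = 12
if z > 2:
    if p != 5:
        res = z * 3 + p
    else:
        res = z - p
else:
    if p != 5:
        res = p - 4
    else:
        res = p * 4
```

8

z=1, p=12
z > 2 is False; p != 5 is True
→ res = p - 4 = 8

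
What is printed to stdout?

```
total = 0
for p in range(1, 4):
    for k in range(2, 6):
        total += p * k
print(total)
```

p=1,k=2: total = 0+2 = 2
p=1,k=3: total = 2+3 = 5
p=1,k=4: total = 5+4 = 9
p=1,k=5: total = 9+5 = 14
p=2,k=2: total = 14+4 = 18
p=2,k=3: total = 18+6 = 24
p=2,k=4: total = 24+8 = 32
p=2,k=5: total = 32+10 = 42
p=3,k=2: total = 42+6 = 48
p=3,k=3: total = 48+9 = 57
p=3,k=4: total = 57+12 = 69
p=3,k=5: total = 69+15 = 84

84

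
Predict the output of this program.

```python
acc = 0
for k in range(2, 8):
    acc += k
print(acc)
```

k=2: acc = 0+2 = 2
k=3: acc = 2+3 = 5
k=4: acc = 5+4 = 9
k=5: acc = 9+5 = 14
k=6: acc = 14+6 = 20
k=7: acc = 20+7 = 27

27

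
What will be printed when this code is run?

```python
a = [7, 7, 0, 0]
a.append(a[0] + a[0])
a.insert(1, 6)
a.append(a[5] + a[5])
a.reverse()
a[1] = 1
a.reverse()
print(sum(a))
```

append a[0]+a[0] = 7+7 = 14 → [7, 7, 0, 0, 14]
insert 6 at 1 → [7, 6, 7, 0, 0, 14]
append a[5]+a[5] = 14+14 = 28 → [7, 6, 7, 0, 0, 14, 28]
reverse → [28, 14, 0, 0, 7, 6, 7]
a[1] = 1 → [28, 1, 0, 0, 7, 6, 7]
reverse → [7, 6, 7, 0, 0, 1, 28]
sum = 49

49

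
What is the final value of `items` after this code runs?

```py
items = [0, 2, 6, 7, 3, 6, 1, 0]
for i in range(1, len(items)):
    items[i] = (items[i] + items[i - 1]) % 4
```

[0, 2, 0, 3, 2, 0, 1, 1]

i=1: items[1] = (2+0)%4 = 2 → [0, 2, 6, 7, 3, 6, 1, 0]
i=2: items[2] = (6+2)%4 = 0 → [0, 2, 0, 7, 3, 6, 1, 0]
i=3: items[3] = (7+0)%4 = 3 → [0, 2, 0, 3, 3, 6, 1, 0]
i=4: items[4] = (3+3)%4 = 2 → [0, 2, 0, 3, 2, 6, 1, 0]
i=5: items[5] = (6+2)%4 = 0 → [0, 2, 0, 3, 2, 0, 1, 0]
i=6: items[6] = (1+0)%4 = 1 → [0, 2, 0, 3, 2, 0, 1, 0]
i=7: items[7] = (0+1)%4 = 1 → [0, 2, 0, 3, 2, 0, 1, 1]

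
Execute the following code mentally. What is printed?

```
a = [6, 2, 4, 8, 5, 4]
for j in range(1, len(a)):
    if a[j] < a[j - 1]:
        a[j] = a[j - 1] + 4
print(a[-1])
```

j=1: 2<6, a[1] = 6+4 = 10 → [6, 10, 4, 8, 5, 4]
j=2: 4<10, a[2] = 10+4 = 14 → [6, 10, 14, 8, 5, 4]
j=3: 8<14, a[3] = 14+4 = 18 → [6, 10, 14, 18, 5, 4]
j=4: 5<18, a[4] = 18+4 = 22 → [6, 10, 14, 18, 22, 4]
j=5: 4<22, a[5] = 22+4 = 26 → [6, 10, 14, 18, 22, 26]

26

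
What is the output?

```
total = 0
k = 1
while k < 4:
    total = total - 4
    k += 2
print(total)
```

k=1: total = 0-4 = -4
k=3: total = (-4)-4 = -8

-8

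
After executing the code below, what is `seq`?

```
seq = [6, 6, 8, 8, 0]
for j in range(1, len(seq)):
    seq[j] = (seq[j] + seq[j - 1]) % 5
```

[6, 2, 0, 3, 3]

j=1: seq[1] = (6+6)%5 = 2 → [6, 2, 8, 8, 0]
j=2: seq[2] = (8+2)%5 = 0 → [6, 2, 0, 8, 0]
j=3: seq[3] = (8+0)%5 = 3 → [6, 2, 0, 3, 0]
j=4: seq[4] = (0+3)%5 = 3 → [6, 2, 0, 3, 3]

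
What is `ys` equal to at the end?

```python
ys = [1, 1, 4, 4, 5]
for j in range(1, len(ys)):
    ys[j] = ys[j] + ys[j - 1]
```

j=1: ys[1] = 1+1 = 2 → [1, 2, 4, 4, 5]
j=2: ys[2] = 4+2 = 6 → [1, 2, 6, 4, 5]
j=3: ys[3] = 4+6 = 10 → [1, 2, 6, 10, 5]
j=4: ys[4] = 5+10 = 15 → [1, 2, 6, 10, 15]

[1, 2, 6, 10, 15]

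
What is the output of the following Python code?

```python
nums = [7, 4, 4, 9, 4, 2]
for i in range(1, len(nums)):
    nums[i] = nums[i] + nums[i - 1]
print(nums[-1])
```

30

i=1: nums[1] = 4+7 = 11 → [7, 11, 4, 9, 4, 2]
i=2: nums[2] = 4+11 = 15 → [7, 11, 15, 9, 4, 2]
i=3: nums[3] = 9+15 = 24 → [7, 11, 15, 24, 4, 2]
i=4: nums[4] = 4+24 = 28 → [7, 11, 15, 24, 28, 2]
i=5: nums[5] = 2+28 = 30 → [7, 11, 15, 24, 28, 30]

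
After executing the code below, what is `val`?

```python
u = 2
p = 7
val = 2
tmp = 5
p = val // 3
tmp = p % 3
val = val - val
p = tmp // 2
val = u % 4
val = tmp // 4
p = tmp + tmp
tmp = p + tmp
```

0

p = 2//3 = 0
tmp = 0%3 = 0
val = 2-2 = 0
p = 0//2 = 0
val = 2%4 = 2
val = 0//4 = 0
p = 0+0 = 0
tmp = 0+0 = 0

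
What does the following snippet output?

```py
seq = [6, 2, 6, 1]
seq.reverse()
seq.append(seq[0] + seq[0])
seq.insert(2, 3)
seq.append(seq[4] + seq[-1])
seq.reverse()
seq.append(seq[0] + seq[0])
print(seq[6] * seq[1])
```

2

reverse → [1, 6, 2, 6]
append seq[0]+seq[0] = 1+1 = 2 → [1, 6, 2, 6, 2]
insert 3 at 2 → [1, 6, 3, 2, 6, 2]
append seq[4]+seq[-1] = 6+2 = 8 → [1, 6, 3, 2, 6, 2, 8]
reverse → [8, 2, 6, 2, 3, 6, 1]
append seq[0]+seq[0] = 8+8 = 16 → [8, 2, 6, 2, 3, 6, 1, 16]
seq[6]*seq[1] = 1*2 = 2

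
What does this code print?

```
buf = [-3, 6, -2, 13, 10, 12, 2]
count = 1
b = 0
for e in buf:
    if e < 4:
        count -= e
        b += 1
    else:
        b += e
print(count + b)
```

48

e=-3: <4, count = 1-(-3) = 4; b=1
e=6: not <4; b=7
e=-2: <4, count = 4-(-2) = 6; b=8
e=13: not <4; b=21
e=10: not <4; b=31
e=12: not <4; b=43
e=2: <4, count = 6-2 = 4; b=44
count+b = 4+44 = 48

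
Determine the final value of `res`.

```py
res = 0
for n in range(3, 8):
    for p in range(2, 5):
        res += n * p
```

n=3,p=2: res = 0+6 = 6
n=3,p=3: res = 6+9 = 15
n=3,p=4: res = 15+12 = 27
n=4,p=2: res = 27+8 = 35
n=4,p=3: res = 35+12 = 47
n=4,p=4: res = 47+16 = 63
n=5,p=2: res = 63+10 = 73
n=5,p=3: res = 73+15 = 88
n=5,p=4: res = 88+20 = 108
n=6,p=2: res = 108+12 = 120
n=6,p=3: res = 120+18 = 138
n=6,p=4: res = 138+24 = 162
n=7,p=2: res = 162+14 = 176
n=7,p=3: res = 176+21 = 197
n=7,p=4: res = 197+28 = 225

225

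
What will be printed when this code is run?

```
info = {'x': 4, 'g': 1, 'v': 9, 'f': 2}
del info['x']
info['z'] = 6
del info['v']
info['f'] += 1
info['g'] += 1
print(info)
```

{'g': 2, 'f': 3, 'z': 6}

del 'x' → {'g': 1, 'v': 9, 'f': 2}
info['z'] = 6 → {'g': 1, 'v': 9, 'f': 2, 'z': 6}
del 'v' → {'g': 1, 'f': 2, 'z': 6}
info['f'] = 2+1 = 3 → {'g': 1, 'f': 3, 'z': 6}
info['g'] = 1+1 = 2 → {'g': 2, 'f': 3, 'z': 6}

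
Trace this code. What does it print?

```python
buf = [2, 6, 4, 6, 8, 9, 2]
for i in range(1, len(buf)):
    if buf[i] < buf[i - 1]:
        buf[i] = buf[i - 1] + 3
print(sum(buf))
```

i=1: 6>=2, unchanged → [2, 6, 4, 6, 8, 9, 2]
i=2: 4<6, buf[2] = 6+3 = 9 → [2, 6, 9, 6, 8, 9, 2]
i=3: 6<9, buf[3] = 9+3 = 12 → [2, 6, 9, 12, 8, 9, 2]
i=4: 8<12, buf[4] = 12+3 = 15 → [2, 6, 9, 12, 15, 9, 2]
i=5: 9<15, buf[5] = 15+3 = 18 → [2, 6, 9, 12, 15, 18, 2]
i=6: 2<18, buf[6] = 18+3 = 21 → [2, 6, 9, 12, 15, 18, 21]
sum = 83

83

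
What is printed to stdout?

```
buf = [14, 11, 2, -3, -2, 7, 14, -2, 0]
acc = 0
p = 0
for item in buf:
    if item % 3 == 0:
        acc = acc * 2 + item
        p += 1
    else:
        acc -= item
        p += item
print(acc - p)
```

-194

item=14: not %3==0, acc = 0-14 = -14; p=14
item=11: not %3==0, acc = (-14)-11 = -25; p=25
item=2: not %3==0, acc = (-25)-2 = -27; p=27
item=-3: %3==0, acc = (-27)*2+(-3) = -57; p=28
item=-2: not %3==0, acc = (-57)-(-2) = -55; p=26
item=7: not %3==0, acc = (-55)-7 = -62; p=33
item=14: not %3==0, acc = (-62)-14 = -76; p=47
item=-2: not %3==0, acc = (-76)-(-2) = -74; p=45
item=0: %3==0, acc = (-74)*2+0 = -148; p=46
acc-p = (-148)-46 = -194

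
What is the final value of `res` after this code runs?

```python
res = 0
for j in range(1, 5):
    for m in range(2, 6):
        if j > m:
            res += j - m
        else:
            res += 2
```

30

j=1,m=2: not 1>2, res = 0+2 = 2
j=1,m=3: not 1>3, res = 2+2 = 4
j=1,m=4: not 1>4, res = 4+2 = 6
j=1,m=5: not 1>5, res = 6+2 = 8
j=2,m=2: not 2>2, res = 8+2 = 10
j=2,m=3: not 2>3, res = 10+2 = 12
j=2,m=4: not 2>4, res = 12+2 = 14
j=2,m=5: not 2>5, res = 14+2 = 16
j=3,m=2: 3>2, res = 16+1 = 17
j=3,m=3: not 3>3, res = 17+2 = 19
j=3,m=4: not 3>4, res = 19+2 = 21
j=3,m=5: not 3>5, res = 21+2 = 23
j=4,m=2: 4>2, res = 23+2 = 25
j=4,m=3: 4>3, res = 25+1 = 26
j=4,m=4: not 4>4, res = 26+2 = 28
j=4,m=5: not 4>5, res = 28+2 = 30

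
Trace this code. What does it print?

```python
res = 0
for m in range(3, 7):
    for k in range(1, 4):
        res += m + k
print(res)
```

m=3,k=1: res = 0+4 = 4
m=3,k=2: res = 4+5 = 9
m=3,k=3: res = 9+6 = 15
m=4,k=1: res = 15+5 = 20
m=4,k=2: res = 20+6 = 26
m=4,k=3: res = 26+7 = 33
m=5,k=1: res = 33+6 = 39
m=5,k=2: res = 39+7 = 46
m=5,k=3: res = 46+8 = 54
m=6,k=1: res = 54+7 = 61
m=6,k=2: res = 61+8 = 69
m=6,k=3: res = 69+9 = 78

78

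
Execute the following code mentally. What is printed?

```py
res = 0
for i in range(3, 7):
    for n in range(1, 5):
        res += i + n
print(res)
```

i=3,n=1: res = 0+4 = 4
i=3,n=2: res = 4+5 = 9
i=3,n=3: res = 9+6 = 15
i=3,n=4: res = 15+7 = 22
i=4,n=1: res = 22+5 = 27
i=4,n=2: res = 27+6 = 33
i=4,n=3: res = 33+7 = 40
i=4,n=4: res = 40+8 = 48
i=5,n=1: res = 48+6 = 54
i=5,n=2: res = 54+7 = 61
i=5,n=3: res = 61+8 = 69
i=5,n=4: res = 69+9 = 78
i=6,n=1: res = 78+7 = 85
i=6,n=2: res = 85+8 = 93
i=6,n=3: res = 93+9 = 102
i=6,n=4: res = 102+10 = 112

112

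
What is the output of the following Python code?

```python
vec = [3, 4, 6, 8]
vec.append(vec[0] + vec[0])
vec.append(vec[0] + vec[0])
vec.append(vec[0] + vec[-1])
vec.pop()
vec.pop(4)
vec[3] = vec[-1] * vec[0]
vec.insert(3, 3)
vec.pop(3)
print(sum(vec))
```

37

append vec[0]+vec[0] = 3+3 = 6 → [3, 4, 6, 8, 6]
append vec[0]+vec[0] = 3+3 = 6 → [3, 4, 6, 8, 6, 6]
append vec[0]+vec[-1] = 3+6 = 9 → [3, 4, 6, 8, 6, 6, 9]
pop() removes 9 → [3, 4, 6, 8, 6, 6]
pop(4) removes 6 → [3, 4, 6, 8, 6]
vec[3] = vec[-1]*vec[0] = 6*3 = 18 → [3, 4, 6, 18, 6]
insert 3 at 3 → [3, 4, 6, 3, 18, 6]
pop(3) removes 3 → [3, 4, 6, 18, 6]
sum = 37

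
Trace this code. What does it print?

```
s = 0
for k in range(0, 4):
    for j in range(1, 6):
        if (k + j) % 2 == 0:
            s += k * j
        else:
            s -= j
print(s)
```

k=0,j=1: odd sum, s = 0-1 = -1
k=0,j=2: even sum, s = (-1)+0 = -1
k=0,j=3: odd sum, s = (-1)-3 = -4
k=0,j=4: even sum, s = (-4)+0 = -4
k=0,j=5: odd sum, s = (-4)-5 = -9
k=1,j=1: even sum, s = (-9)+1 = -8
k=1,j=2: odd sum, s = (-8)-2 = -10
k=1,j=3: even sum, s = (-10)+3 = -7
k=1,j=4: odd sum, s = (-7)-4 = -11
k=1,j=5: even sum, s = (-11)+5 = -6
k=2,j=1: odd sum, s = (-6)-1 = -7
k=2,j=2: even sum, s = (-7)+4 = -3
k=2,j=3: odd sum, s = (-3)-3 = -6
k=2,j=4: even sum, s = (-6)+8 = 2
k=2,j=5: odd sum, s = 2-5 = -3
k=3,j=1: even sum, s = (-3)+3 = 0
k=3,j=2: odd sum, s = 0-2 = -2
k=3,j=3: even sum, s = (-2)+9 = 7
k=3,j=4: odd sum, s = 7-4 = 3
k=3,j=5: even sum, s = 3+15 = 18

18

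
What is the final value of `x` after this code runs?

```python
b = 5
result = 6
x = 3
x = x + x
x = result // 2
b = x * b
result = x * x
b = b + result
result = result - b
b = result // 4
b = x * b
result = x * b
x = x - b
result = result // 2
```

x = 3+3 = 6
x = 6//2 = 3
b = 3*5 = 15
result = 3*3 = 9
b = 15+9 = 24
result = 9-24 = -15
b = (-15)//4 = -4
b = 3*(-4) = -12
result = 3*(-12) = -36
x = 3-(-12) = 15
result = (-36)//2 = -18

15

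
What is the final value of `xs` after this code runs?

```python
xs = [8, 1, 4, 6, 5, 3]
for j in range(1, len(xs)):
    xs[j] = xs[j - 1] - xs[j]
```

j=1: xs[1] = 8-1 = 7 → [8, 7, 4, 6, 5, 3]
j=2: xs[2] = 7-4 = 3 → [8, 7, 3, 6, 5, 3]
j=3: xs[3] = 3-6 = -3 → [8, 7, 3, -3, 5, 3]
j=4: xs[4] = (-3)-5 = -8 → [8, 7, 3, -3, -8, 3]
j=5: xs[5] = (-8)-3 = -11 → [8, 7, 3, -3, -8, -11]

[8, 7, 3, -3, -8, -11]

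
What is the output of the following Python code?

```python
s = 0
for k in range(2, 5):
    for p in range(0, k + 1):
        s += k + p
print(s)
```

57

k=2,p=0: s = 0+2 = 2
k=2,p=1: s = 2+3 = 5
k=2,p=2: s = 5+4 = 9
k=3,p=0: s = 9+3 = 12
k=3,p=1: s = 12+4 = 16
k=3,p=2: s = 16+5 = 21
k=3,p=3: s = 21+6 = 27
k=4,p=0: s = 27+4 = 31
k=4,p=1: s = 31+5 = 36
k=4,p=2: s = 36+6 = 42
k=4,p=3: s = 42+7 = 49
k=4,p=4: s = 49+8 = 57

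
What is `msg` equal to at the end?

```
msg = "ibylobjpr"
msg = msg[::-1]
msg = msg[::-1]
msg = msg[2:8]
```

'ylobjp'

reverse → 'rpjbolybi'
reverse → 'ibylobjpr'
slice [2:8] → 'ylobjp'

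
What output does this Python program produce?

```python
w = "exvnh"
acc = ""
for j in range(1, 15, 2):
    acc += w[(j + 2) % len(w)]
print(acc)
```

j=1: add w[3]='n' → 'n'
j=3: add w[0]='e' → 'ne'
j=5: add w[2]='v' → 'nev'
j=7: add w[4]='h' → 'nevh'
j=9: add w[1]='x' → 'nevhx'
j=11: add w[3]='n' → 'nevhxn'
j=13: add w[0]='e' → 'nevhxne'

nevhxne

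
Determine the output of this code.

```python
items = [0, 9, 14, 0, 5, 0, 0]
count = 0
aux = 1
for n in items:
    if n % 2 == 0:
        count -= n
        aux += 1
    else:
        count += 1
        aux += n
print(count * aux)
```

n=0: even, count = 0-0 = 0; aux=2
n=9: not even, count = 0+1 = 1; aux=11
n=14: even, count = 1-14 = -13; aux=12
n=0: even, count = (-13)-0 = -13; aux=13
n=5: not even, count = (-13)+1 = -12; aux=18
n=0: even, count = (-12)-0 = -12; aux=19
n=0: even, count = (-12)-0 = -12; aux=20
count*aux = (-12)*20 = -240

-240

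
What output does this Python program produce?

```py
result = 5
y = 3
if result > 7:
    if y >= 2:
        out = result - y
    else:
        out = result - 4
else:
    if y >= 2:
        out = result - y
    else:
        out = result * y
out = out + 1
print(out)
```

result=5, y=3
result > 7 is False; y >= 2 is True
→ out = result - y = 2
out = 2+1 = 3

3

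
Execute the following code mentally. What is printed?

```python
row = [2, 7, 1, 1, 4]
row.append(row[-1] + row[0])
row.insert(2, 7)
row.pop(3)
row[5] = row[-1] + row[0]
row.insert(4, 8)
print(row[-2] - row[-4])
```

3

append row[-1]+row[0] = 4+2 = 6 → [2, 7, 1, 1, 4, 6]
insert 7 at 2 → [2, 7, 7, 1, 1, 4, 6]
pop(3) removes 1 → [2, 7, 7, 1, 4, 6]
row[5] = row[-1]+row[0] = 6+2 = 8 → [2, 7, 7, 1, 4, 8]
insert 8 at 4 → [2, 7, 7, 1, 8, 4, 8]
row[-2]-row[-4] = 4-1 = 3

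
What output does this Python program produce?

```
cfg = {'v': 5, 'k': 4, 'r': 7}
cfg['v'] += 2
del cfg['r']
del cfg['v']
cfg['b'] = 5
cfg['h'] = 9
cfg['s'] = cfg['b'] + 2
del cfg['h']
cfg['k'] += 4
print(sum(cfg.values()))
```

20

cfg['v'] = 5+2 = 7 → {'v': 7, 'k': 4, 'r': 7}
del 'r' → {'v': 7, 'k': 4}
del 'v' → {'k': 4}
cfg['b'] = 5 → {'k': 4, 'b': 5}
cfg['h'] = 9 → {'k': 4, 'b': 5, 'h': 9}
cfg['s'] = cfg['b']+2 = 7 → {'k': 4, 'b': 5, 'h': 9, 's': 7}
del 'h' → {'k': 4, 'b': 5, 's': 7}
cfg['k'] = 4+4 = 8 → {'k': 8, 'b': 5, 's': 7}
sum of values = 20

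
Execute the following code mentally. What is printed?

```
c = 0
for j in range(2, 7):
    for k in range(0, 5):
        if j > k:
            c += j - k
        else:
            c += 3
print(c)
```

j=2,k=0: 2>0, c = 0+2 = 2
j=2,k=1: 2>1, c = 2+1 = 3
j=2,k=2: not 2>2, c = 3+3 = 6
j=2,k=3: not 2>3, c = 6+3 = 9
j=2,k=4: not 2>4, c = 9+3 = 12
j=3,k=0: 3>0, c = 12+3 = 15
j=3,k=1: 3>1, c = 15+2 = 17
j=3,k=2: 3>2, c = 17+1 = 18
j=3,k=3: not 3>3, c = 18+3 = 21
j=3,k=4: not 3>4, c = 21+3 = 24
j=4,k=0: 4>0, c = 24+4 = 28
j=4,k=1: 4>1, c = 28+3 = 31
j=4,k=2: 4>2, c = 31+2 = 33
j=4,k=3: 4>3, c = 33+1 = 34
j=4,k=4: not 4>4, c = 34+3 = 37
j=5,k=0: 5>0, c = 37+5 = 42
j=5,k=1: 5>1, c = 42+4 = 46
j=5,k=2: 5>2, c = 46+3 = 49
j=5,k=3: 5>3, c = 49+2 = 51
j=5,k=4: 5>4, c = 51+1 = 52
j=6,k=0: 6>0, c = 52+6 = 58
j=6,k=1: 6>1, c = 58+5 = 63
j=6,k=2: 6>2, c = 63+4 = 67
j=6,k=3: 6>3, c = 67+3 = 70
j=6,k=4: 6>4, c = 70+2 = 72

72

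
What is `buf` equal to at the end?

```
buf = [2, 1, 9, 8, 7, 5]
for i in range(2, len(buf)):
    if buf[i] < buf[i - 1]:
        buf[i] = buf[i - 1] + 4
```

[2, 1, 9, 13, 17, 21]

i=2: 9>=1, unchanged → [2, 1, 9, 8, 7, 5]
i=3: 8<9, buf[3] = 9+4 = 13 → [2, 1, 9, 13, 7, 5]
i=4: 7<13, buf[4] = 13+4 = 17 → [2, 1, 9, 13, 17, 5]
i=5: 5<17, buf[5] = 17+4 = 21 → [2, 1, 9, 13, 17, 21]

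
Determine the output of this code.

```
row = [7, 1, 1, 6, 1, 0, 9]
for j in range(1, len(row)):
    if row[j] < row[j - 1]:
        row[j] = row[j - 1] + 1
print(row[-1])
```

13

j=1: 1<7, row[1] = 7+1 = 8 → [7, 8, 1, 6, 1, 0, 9]
j=2: 1<8, row[2] = 8+1 = 9 → [7, 8, 9, 6, 1, 0, 9]
j=3: 6<9, row[3] = 9+1 = 10 → [7, 8, 9, 10, 1, 0, 9]
j=4: 1<10, row[4] = 10+1 = 11 → [7, 8, 9, 10, 11, 0, 9]
j=5: 0<11, row[5] = 11+1 = 12 → [7, 8, 9, 10, 11, 12, 9]
j=6: 9<12, row[6] = 12+1 = 13 → [7, 8, 9, 10, 11, 12, 13]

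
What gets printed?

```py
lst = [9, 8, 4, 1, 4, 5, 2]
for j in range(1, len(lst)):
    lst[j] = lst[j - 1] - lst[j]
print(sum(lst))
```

-33

j=1: lst[1] = 9-8 = 1 → [9, 1, 4, 1, 4, 5, 2]
j=2: lst[2] = 1-4 = -3 → [9, 1, -3, 1, 4, 5, 2]
j=3: lst[3] = (-3)-1 = -4 → [9, 1, -3, -4, 4, 5, 2]
j=4: lst[4] = (-4)-4 = -8 → [9, 1, -3, -4, -8, 5, 2]
j=5: lst[5] = (-8)-5 = -13 → [9, 1, -3, -4, -8, -13, 2]
j=6: lst[6] = (-13)-2 = -15 → [9, 1, -3, -4, -8, -13, -15]
sum = -33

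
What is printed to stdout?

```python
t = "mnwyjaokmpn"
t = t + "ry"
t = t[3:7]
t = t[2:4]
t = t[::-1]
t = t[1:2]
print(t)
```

+ 'ry' → 'mnwyjaokmpnry'
slice [3:7] → 'yjao'
slice [2:4] → 'ao'
reverse → 'oa'
slice [1:2] → 'a'

a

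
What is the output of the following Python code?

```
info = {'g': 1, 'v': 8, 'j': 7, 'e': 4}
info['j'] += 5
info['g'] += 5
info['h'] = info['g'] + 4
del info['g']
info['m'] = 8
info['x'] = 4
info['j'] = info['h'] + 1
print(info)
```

info['j'] = 7+5 = 12 → {'g': 1, 'v': 8, 'j': 12, 'e': 4}
info['g'] = 1+5 = 6 → {'g': 6, 'v': 8, 'j': 12, 'e': 4}
info['h'] = info['g']+4 = 10 → {'g': 6, 'v': 8, 'j': 12, 'e': 4, 'h': 10}
del 'g' → {'v': 8, 'j': 12, 'e': 4, 'h': 10}
info['m'] = 8 → {'v': 8, 'j': 12, 'e': 4, 'h': 10, 'm': 8}
info['x'] = 4 → {'v': 8, 'j': 12, 'e': 4, 'h': 10, 'm': 8, 'x': 4}
info['j'] = info['h']+1 = 11 → {'v': 8, 'j': 11, 'e': 4, 'h': 10, 'm': 8, 'x': 4}

{'v': 8, 'j': 11, 'e': 4, 'h': 10, 'm': 8, 'x': 4}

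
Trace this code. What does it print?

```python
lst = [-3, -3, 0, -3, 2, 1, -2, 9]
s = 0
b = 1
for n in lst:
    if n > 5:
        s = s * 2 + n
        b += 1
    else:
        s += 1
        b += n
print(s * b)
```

n=-3: not >5, s = 0+1 = 1; b=-2
n=-3: not >5, s = 1+1 = 2; b=-5
n=0: not >5, s = 2+1 = 3; b=-5
n=-3: not >5, s = 3+1 = 4; b=-8
n=2: not >5, s = 4+1 = 5; b=-6
n=1: not >5, s = 5+1 = 6; b=-5
n=-2: not >5, s = 6+1 = 7; b=-7
n=9: >5, s = 7*2+9 = 23; b=-6
s*b = 23*(-6) = -138

-138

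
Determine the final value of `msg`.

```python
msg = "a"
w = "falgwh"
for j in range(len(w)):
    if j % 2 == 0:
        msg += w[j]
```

'aflw'

j=0: add 'f' → 'af'
j=1: skip
j=2: add 'l' → 'afl'
j=3: skip
j=4: add 'w' → 'aflw'
j=5: skip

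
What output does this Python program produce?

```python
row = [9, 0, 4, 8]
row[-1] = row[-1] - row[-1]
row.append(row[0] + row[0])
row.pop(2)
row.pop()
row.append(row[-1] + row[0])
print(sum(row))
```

row[-1] = row[-1]-row[-1] = 8-8 = 0 → [9, 0, 4, 0]
append row[0]+row[0] = 9+9 = 18 → [9, 0, 4, 0, 18]
pop(2) removes 4 → [9, 0, 0, 18]
pop() removes 18 → [9, 0, 0]
append row[-1]+row[0] = 0+9 = 9 → [9, 0, 0, 9]
sum = 18

18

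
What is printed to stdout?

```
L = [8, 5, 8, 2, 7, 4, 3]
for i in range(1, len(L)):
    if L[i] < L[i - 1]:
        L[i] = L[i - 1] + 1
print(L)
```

i=1: 5<8, L[1] = 8+1 = 9 → [8, 9, 8, 2, 7, 4, 3]
i=2: 8<9, L[2] = 9+1 = 10 → [8, 9, 10, 2, 7, 4, 3]
i=3: 2<10, L[3] = 10+1 = 11 → [8, 9, 10, 11, 7, 4, 3]
i=4: 7<11, L[4] = 11+1 = 12 → [8, 9, 10, 11, 12, 4, 3]
i=5: 4<12, L[5] = 12+1 = 13 → [8, 9, 10, 11, 12, 13, 3]
i=6: 3<13, L[6] = 13+1 = 14 → [8, 9, 10, 11, 12, 13, 14]

[8, 9, 10, 11, 12, 13, 14]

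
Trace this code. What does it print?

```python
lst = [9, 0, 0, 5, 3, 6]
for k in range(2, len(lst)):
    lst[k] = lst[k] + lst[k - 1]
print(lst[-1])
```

14

k=2: lst[2] = 0+0 = 0 → [9, 0, 0, 5, 3, 6]
k=3: lst[3] = 5+0 = 5 → [9, 0, 0, 5, 3, 6]
k=4: lst[4] = 3+5 = 8 → [9, 0, 0, 5, 8, 6]
k=5: lst[5] = 6+8 = 14 → [9, 0, 0, 5, 8, 14]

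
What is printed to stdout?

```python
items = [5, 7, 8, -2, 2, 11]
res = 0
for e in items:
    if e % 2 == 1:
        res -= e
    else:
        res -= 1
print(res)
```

e=5: odd, res = 0-5 = -5
e=7: odd, res = (-5)-7 = -12
e=8: not odd, res = (-12)-1 = -13
e=-2: not odd, res = (-13)-1 = -14
e=2: not odd, res = (-14)-1 = -15
e=11: odd, res = (-15)-11 = -26

-26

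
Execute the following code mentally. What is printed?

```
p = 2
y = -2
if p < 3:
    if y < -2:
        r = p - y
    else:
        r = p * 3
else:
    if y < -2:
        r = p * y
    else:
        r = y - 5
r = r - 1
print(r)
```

p=2, y=-2
p < 3 is True; y < -2 is False
→ r = p * 3 = 6
r = 6-1 = 5

5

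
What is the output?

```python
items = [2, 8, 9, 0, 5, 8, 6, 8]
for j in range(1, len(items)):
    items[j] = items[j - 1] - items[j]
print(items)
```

j=1: items[1] = 2-8 = -6 → [2, -6, 9, 0, 5, 8, 6, 8]
j=2: items[2] = (-6)-9 = -15 → [2, -6, -15, 0, 5, 8, 6, 8]
j=3: items[3] = (-15)-0 = -15 → [2, -6, -15, -15, 5, 8, 6, 8]
j=4: items[4] = (-15)-5 = -20 → [2, -6, -15, -15, -20, 8, 6, 8]
j=5: items[5] = (-20)-8 = -28 → [2, -6, -15, -15, -20, -28, 6, 8]
j=6: items[6] = (-28)-6 = -34 → [2, -6, -15, -15, -20, -28, -34, 8]
j=7: items[7] = (-34)-8 = -42 → [2, -6, -15, -15, -20, -28, -34, -42]

[2, -6, -15, -15, -20, -28, -34, -42]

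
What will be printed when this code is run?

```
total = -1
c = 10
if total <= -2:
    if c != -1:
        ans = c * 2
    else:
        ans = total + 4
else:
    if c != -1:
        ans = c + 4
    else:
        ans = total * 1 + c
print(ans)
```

total=-1, c=10
total <= -2 is False; c != -1 is True
→ ans = c + 4 = 14

14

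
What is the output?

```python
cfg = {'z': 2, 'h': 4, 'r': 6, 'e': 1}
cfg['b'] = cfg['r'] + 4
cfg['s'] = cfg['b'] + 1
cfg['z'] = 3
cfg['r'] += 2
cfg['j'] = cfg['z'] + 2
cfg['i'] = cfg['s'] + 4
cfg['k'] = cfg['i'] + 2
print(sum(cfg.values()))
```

74

cfg['b'] = cfg['r']+4 = 10 → {'z': 2, 'h': 4, 'r': 6, 'e': 1, 'b': 10}
cfg['s'] = cfg['b']+1 = 11 → {'z': 2, 'h': 4, 'r': 6, 'e': 1, 'b': 10, 's': 11}
cfg['z'] = 3 → {'z': 3, 'h': 4, 'r': 6, 'e': 1, 'b': 10, 's': 11}
cfg['r'] = 6+2 = 8 → {'z': 3, 'h': 4, 'r': 8, 'e': 1, 'b': 10, 's': 11}
cfg['j'] = cfg['z']+2 = 5 → {'z': 3, 'h': 4, 'r': 8, 'e': 1, 'b': 10, 's': 11, 'j': 5}
cfg['i'] = cfg['s']+4 = 15 → {'z': 3, 'h': 4, 'r': 8, 'e': 1, 'b': 10, 's': 11, 'j': 5, 'i': 15}
cfg['k'] = cfg['i']+2 = 17 → {'z': 3, 'h': 4, 'r': 8, 'e': 1, 'b': 10, 's': 11, 'j': 5, 'i': 15, 'k': 17}
sum of values = 74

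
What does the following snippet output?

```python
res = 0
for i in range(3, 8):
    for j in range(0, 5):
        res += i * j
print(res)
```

i=3,j=0: res = 0+0 = 0
i=3,j=1: res = 0+3 = 3
i=3,j=2: res = 3+6 = 9
i=3,j=3: res = 9+9 = 18
i=3,j=4: res = 18+12 = 30
i=4,j=0: res = 30+0 = 30
i=4,j=1: res = 30+4 = 34
i=4,j=2: res = 34+8 = 42
i=4,j=3: res = 42+12 = 54
i=4,j=4: res = 54+16 = 70
i=5,j=0: res = 70+0 = 70
i=5,j=1: res = 70+5 = 75
i=5,j=2: res = 75+10 = 85
i=5,j=3: res = 85+15 = 100
i=5,j=4: res = 100+20 = 120
i=6,j=0: res = 120+0 = 120
i=6,j=1: res = 120+6 = 126
i=6,j=2: res = 126+12 = 138
i=6,j=3: res = 138+18 = 156
i=6,j=4: res = 156+24 = 180
i=7,j=0: res = 180+0 = 180
i=7,j=1: res = 180+7 = 187
i=7,j=2: res = 187+14 = 201
i=7,j=3: res = 201+21 = 222
i=7,j=4: res = 222+28 = 250

250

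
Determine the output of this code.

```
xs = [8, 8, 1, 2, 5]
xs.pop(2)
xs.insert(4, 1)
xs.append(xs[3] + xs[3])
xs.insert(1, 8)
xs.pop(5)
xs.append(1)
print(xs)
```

pop(2) removes 1 → [8, 8, 2, 5]
insert 1 at 4 → [8, 8, 2, 5, 1]
append xs[3]+xs[3] = 5+5 = 10 → [8, 8, 2, 5, 1, 10]
insert 8 at 1 → [8, 8, 8, 2, 5, 1, 10]
pop(5) removes 1 → [8, 8, 8, 2, 5, 10]
append 1 → [8, 8, 8, 2, 5, 10, 1]

[8, 8, 8, 2, 5, 10, 1]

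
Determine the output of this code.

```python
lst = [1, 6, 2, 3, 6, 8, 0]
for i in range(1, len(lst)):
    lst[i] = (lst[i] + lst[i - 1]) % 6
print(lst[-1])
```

i=1: lst[1] = (6+1)%6 = 1 → [1, 1, 2, 3, 6, 8, 0]
i=2: lst[2] = (2+1)%6 = 3 → [1, 1, 3, 3, 6, 8, 0]
i=3: lst[3] = (3+3)%6 = 0 → [1, 1, 3, 0, 6, 8, 0]
i=4: lst[4] = (6+0)%6 = 0 → [1, 1, 3, 0, 0, 8, 0]
i=5: lst[5] = (8+0)%6 = 2 → [1, 1, 3, 0, 0, 2, 0]
i=6: lst[6] = (0+2)%6 = 2 → [1, 1, 3, 0, 0, 2, 2]

2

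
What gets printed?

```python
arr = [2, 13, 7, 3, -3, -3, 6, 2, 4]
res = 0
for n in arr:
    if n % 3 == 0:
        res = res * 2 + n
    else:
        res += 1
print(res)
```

n=2: not %3==0, res = 0+1 = 1
n=13: not %3==0, res = 1+1 = 2
n=7: not %3==0, res = 2+1 = 3
n=3: %3==0, res = 3*2+3 = 9
n=-3: %3==0, res = 9*2+(-3) = 15
n=-3: %3==0, res = 15*2+(-3) = 27
n=6: %3==0, res = 27*2+6 = 60
n=2: not %3==0, res = 60+1 = 61
n=4: not %3==0, res = 61+1 = 62

62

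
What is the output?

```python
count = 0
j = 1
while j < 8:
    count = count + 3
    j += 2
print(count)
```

12

j=1: count = 0+3 = 3
j=3: count = 3+3 = 6
j=5: count = 6+3 = 9
j=7: count = 9+3 = 12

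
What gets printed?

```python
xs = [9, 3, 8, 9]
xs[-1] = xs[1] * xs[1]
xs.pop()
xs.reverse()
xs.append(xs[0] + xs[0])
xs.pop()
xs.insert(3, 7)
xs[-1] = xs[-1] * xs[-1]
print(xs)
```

xs[-1] = xs[1]*xs[1] = 3*3 = 9 → [9, 3, 8, 9]
pop() removes 9 → [9, 3, 8]
reverse → [8, 3, 9]
append xs[0]+xs[0] = 8+8 = 16 → [8, 3, 9, 16]
pop() removes 16 → [8, 3, 9]
insert 7 at 3 → [8, 3, 9, 7]
xs[-1] = xs[-1]*xs[-1] = 7*7 = 49 → [8, 3, 9, 49]

[8, 3, 9, 49]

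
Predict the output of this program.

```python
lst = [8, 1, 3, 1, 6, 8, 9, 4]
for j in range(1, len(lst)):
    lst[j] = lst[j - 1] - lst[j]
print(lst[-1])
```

-24

j=1: lst[1] = 8-1 = 7 → [8, 7, 3, 1, 6, 8, 9, 4]
j=2: lst[2] = 7-3 = 4 → [8, 7, 4, 1, 6, 8, 9, 4]
j=3: lst[3] = 4-1 = 3 → [8, 7, 4, 3, 6, 8, 9, 4]
j=4: lst[4] = 3-6 = -3 → [8, 7, 4, 3, -3, 8, 9, 4]
j=5: lst[5] = (-3)-8 = -11 → [8, 7, 4, 3, -3, -11, 9, 4]
j=6: lst[6] = (-11)-9 = -20 → [8, 7, 4, 3, -3, -11, -20, 4]
j=7: lst[7] = (-20)-4 = -24 → [8, 7, 4, 3, -3, -11, -20, -24]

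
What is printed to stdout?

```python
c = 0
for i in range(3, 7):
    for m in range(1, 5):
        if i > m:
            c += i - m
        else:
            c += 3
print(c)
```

i=3,m=1: 3>1, c = 0+2 = 2
i=3,m=2: 3>2, c = 2+1 = 3
i=3,m=3: not 3>3, c = 3+3 = 6
i=3,m=4: not 3>4, c = 6+3 = 9
i=4,m=1: 4>1, c = 9+3 = 12
i=4,m=2: 4>2, c = 12+2 = 14
i=4,m=3: 4>3, c = 14+1 = 15
i=4,m=4: not 4>4, c = 15+3 = 18
i=5,m=1: 5>1, c = 18+4 = 22
i=5,m=2: 5>2, c = 22+3 = 25
i=5,m=3: 5>3, c = 25+2 = 27
i=5,m=4: 5>4, c = 27+1 = 28
i=6,m=1: 6>1, c = 28+5 = 33
i=6,m=2: 6>2, c = 33+4 = 37
i=6,m=3: 6>3, c = 37+3 = 40
i=6,m=4: 6>4, c = 40+2 = 42

42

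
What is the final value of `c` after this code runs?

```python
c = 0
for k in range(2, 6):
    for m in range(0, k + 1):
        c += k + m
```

102

k=2,m=0: c = 0+2 = 2
k=2,m=1: c = 2+3 = 5
k=2,m=2: c = 5+4 = 9
k=3,m=0: c = 9+3 = 12
k=3,m=1: c = 12+4 = 16
k=3,m=2: c = 16+5 = 21
k=3,m=3: c = 21+6 = 27
k=4,m=0: c = 27+4 = 31
k=4,m=1: c = 31+5 = 36
k=4,m=2: c = 36+6 = 42
k=4,m=3: c = 42+7 = 49
k=4,m=4: c = 49+8 = 57
k=5,m=0: c = 57+5 = 62
k=5,m=1: c = 62+6 = 68
k=5,m=2: c = 68+7 = 75
k=5,m=3: c = 75+8 = 83
k=5,m=4: c = 83+9 = 92
k=5,m=5: c = 92+10 = 102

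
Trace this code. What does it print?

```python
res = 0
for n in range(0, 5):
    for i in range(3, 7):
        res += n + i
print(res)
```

n=0,i=3: res = 0+3 = 3
n=0,i=4: res = 3+4 = 7
n=0,i=5: res = 7+5 = 12
n=0,i=6: res = 12+6 = 18
n=1,i=3: res = 18+4 = 22
n=1,i=4: res = 22+5 = 27
n=1,i=5: res = 27+6 = 33
n=1,i=6: res = 33+7 = 40
n=2,i=3: res = 40+5 = 45
n=2,i=4: res = 45+6 = 51
n=2,i=5: res = 51+7 = 58
n=2,i=6: res = 58+8 = 66
n=3,i=3: res = 66+6 = 72
n=3,i=4: res = 72+7 = 79
n=3,i=5: res = 79+8 = 87
n=3,i=6: res = 87+9 = 96
n=4,i=3: res = 96+7 = 103
n=4,i=4: res = 103+8 = 111
n=4,i=5: res = 111+9 = 120
n=4,i=6: res = 120+10 = 130

130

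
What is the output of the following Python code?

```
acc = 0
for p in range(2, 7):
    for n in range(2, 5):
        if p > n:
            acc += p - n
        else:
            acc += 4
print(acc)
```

p=2,n=2: not 2>2, acc = 0+4 = 4
p=2,n=3: not 2>3, acc = 4+4 = 8
p=2,n=4: not 2>4, acc = 8+4 = 12
p=3,n=2: 3>2, acc = 12+1 = 13
p=3,n=3: not 3>3, acc = 13+4 = 17
p=3,n=4: not 3>4, acc = 17+4 = 21
p=4,n=2: 4>2, acc = 21+2 = 23
p=4,n=3: 4>3, acc = 23+1 = 24
p=4,n=4: not 4>4, acc = 24+4 = 28
p=5,n=2: 5>2, acc = 28+3 = 31
p=5,n=3: 5>3, acc = 31+2 = 33
p=5,n=4: 5>4, acc = 33+1 = 34
p=6,n=2: 6>2, acc = 34+4 = 38
p=6,n=3: 6>3, acc = 38+3 = 41
p=6,n=4: 6>4, acc = 41+2 = 43

43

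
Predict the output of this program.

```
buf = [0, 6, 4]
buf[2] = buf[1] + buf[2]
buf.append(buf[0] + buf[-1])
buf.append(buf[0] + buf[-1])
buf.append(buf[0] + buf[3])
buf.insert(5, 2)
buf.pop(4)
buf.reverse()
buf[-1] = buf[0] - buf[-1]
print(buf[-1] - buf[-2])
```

4

buf[2] = buf[1]+buf[2] = 6+4 = 10 → [0, 6, 10]
append buf[0]+buf[-1] = 0+10 = 10 → [0, 6, 10, 10]
append buf[0]+buf[-1] = 0+10 = 10 → [0, 6, 10, 10, 10]
append buf[0]+buf[3] = 0+10 = 10 → [0, 6, 10, 10, 10, 10]
insert 2 at 5 → [0, 6, 10, 10, 10, 2, 10]
pop(4) removes 10 → [0, 6, 10, 10, 2, 10]
reverse → [10, 2, 10, 10, 6, 0]
buf[-1] = buf[0]-buf[-1] = 10-0 = 10 → [10, 2, 10, 10, 6, 10]
buf[-1]-buf[-2] = 10-6 = 4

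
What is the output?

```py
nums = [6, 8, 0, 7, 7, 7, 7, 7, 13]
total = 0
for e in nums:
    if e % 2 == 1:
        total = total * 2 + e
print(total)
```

e=6: not odd
e=8: not odd
e=0: not odd
e=7: odd, total = 0*2+7 = 7
e=7: odd, total = 7*2+7 = 21
e=7: odd, total = 21*2+7 = 49
e=7: odd, total = 49*2+7 = 105
e=7: odd, total = 105*2+7 = 217
e=13: odd, total = 217*2+13 = 447

447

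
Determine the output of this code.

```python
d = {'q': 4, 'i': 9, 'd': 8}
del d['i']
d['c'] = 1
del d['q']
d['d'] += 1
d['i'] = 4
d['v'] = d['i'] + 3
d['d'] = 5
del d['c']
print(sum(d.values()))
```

del 'i' → {'q': 4, 'd': 8}
d['c'] = 1 → {'q': 4, 'd': 8, 'c': 1}
del 'q' → {'d': 8, 'c': 1}
d['d'] = 8+1 = 9 → {'d': 9, 'c': 1}
d['i'] = 4 → {'d': 9, 'c': 1, 'i': 4}
d['v'] = d['i']+3 = 7 → {'d': 9, 'c': 1, 'i': 4, 'v': 7}
d['d'] = 5 → {'d': 5, 'c': 1, 'i': 4, 'v': 7}
del 'c' → {'d': 5, 'i': 4, 'v': 7}
sum of values = 16

16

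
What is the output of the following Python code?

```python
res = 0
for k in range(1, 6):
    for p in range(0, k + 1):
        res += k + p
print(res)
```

105

k=1,p=0: res = 0+1 = 1
k=1,p=1: res = 1+2 = 3
k=2,p=0: res = 3+2 = 5
k=2,p=1: res = 5+3 = 8
k=2,p=2: res = 8+4 = 12
k=3,p=0: res = 12+3 = 15
k=3,p=1: res = 15+4 = 19
k=3,p=2: res = 19+5 = 24
k=3,p=3: res = 24+6 = 30
k=4,p=0: res = 30+4 = 34
k=4,p=1: res = 34+5 = 39
k=4,p=2: res = 39+6 = 45
k=4,p=3: res = 45+7 = 52
k=4,p=4: res = 52+8 = 60
k=5,p=0: res = 60+5 = 65
k=5,p=1: res = 65+6 = 71
k=5,p=2: res = 71+7 = 78
k=5,p=3: res = 78+8 = 86
k=5,p=4: res = 86+9 = 95
k=5,p=5: res = 95+10 = 105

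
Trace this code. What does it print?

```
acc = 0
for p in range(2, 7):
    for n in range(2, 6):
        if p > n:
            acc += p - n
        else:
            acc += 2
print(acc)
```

40

p=2,n=2: not 2>2, acc = 0+2 = 2
p=2,n=3: not 2>3, acc = 2+2 = 4
p=2,n=4: not 2>4, acc = 4+2 = 6
p=2,n=5: not 2>5, acc = 6+2 = 8
p=3,n=2: 3>2, acc = 8+1 = 9
p=3,n=3: not 3>3, acc = 9+2 = 11
p=3,n=4: not 3>4, acc = 11+2 = 13
p=3,n=5: not 3>5, acc = 13+2 = 15
p=4,n=2: 4>2, acc = 15+2 = 17
p=4,n=3: 4>3, acc = 17+1 = 18
p=4,n=4: not 4>4, acc = 18+2 = 20
p=4,n=5: not 4>5, acc = 20+2 = 22
p=5,n=2: 5>2, acc = 22+3 = 25
p=5,n=3: 5>3, acc = 25+2 = 27
p=5,n=4: 5>4, acc = 27+1 = 28
p=5,n=5: not 5>5, acc = 28+2 = 30
p=6,n=2: 6>2, acc = 30+4 = 34
p=6,n=3: 6>3, acc = 34+3 = 37
p=6,n=4: 6>4, acc = 37+2 = 39
p=6,n=5: 6>5, acc = 39+1 = 40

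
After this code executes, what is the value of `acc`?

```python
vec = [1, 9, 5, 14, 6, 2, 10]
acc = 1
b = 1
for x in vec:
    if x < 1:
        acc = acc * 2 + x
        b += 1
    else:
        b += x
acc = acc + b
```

49

x=1: not <1; b=2
x=9: not <1; b=11
x=5: not <1; b=16
x=14: not <1; b=30
x=6: not <1; b=36
x=2: not <1; b=38
x=10: not <1; b=48
acc+b = 1+48 = 49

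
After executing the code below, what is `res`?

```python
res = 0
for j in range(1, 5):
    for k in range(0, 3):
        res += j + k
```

42

j=1,k=0: res = 0+1 = 1
j=1,k=1: res = 1+2 = 3
j=1,k=2: res = 3+3 = 6
j=2,k=0: res = 6+2 = 8
j=2,k=1: res = 8+3 = 11
j=2,k=2: res = 11+4 = 15
j=3,k=0: res = 15+3 = 18
j=3,k=1: res = 18+4 = 22
j=3,k=2: res = 22+5 = 27
j=4,k=0: res = 27+4 = 31
j=4,k=1: res = 31+5 = 36
j=4,k=2: res = 36+6 = 42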